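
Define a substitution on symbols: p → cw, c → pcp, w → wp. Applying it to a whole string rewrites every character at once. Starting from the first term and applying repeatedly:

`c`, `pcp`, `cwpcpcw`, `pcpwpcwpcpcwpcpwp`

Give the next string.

cwpcpcwwpcwpcpwpcwpcpcwpcpwpcwpcpcwwpcw

Applying the rule to each of the 17 symbols of pcpwpcwpcpcwpcpwp gives the pieces cw pcp cw wp cw pcp wp cw pcp cw pcp wp cw pcp cw wp cw, which concatenate to the answer.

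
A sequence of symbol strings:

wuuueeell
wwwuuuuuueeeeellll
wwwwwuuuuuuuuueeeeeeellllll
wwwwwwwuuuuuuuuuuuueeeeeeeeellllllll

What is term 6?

wwwwwwwwwwwuuuuuuuuuuuuuuuuuueeeeeeeeeeeeellllllllllll

Term n consists of 2n-1 w's, followed by 3n u's, followed by 2n+1 e's, followed by 2n l's (n = 1, 2, …).
Setting n = 6 gives 11, 18, 13, 12 characters in each block.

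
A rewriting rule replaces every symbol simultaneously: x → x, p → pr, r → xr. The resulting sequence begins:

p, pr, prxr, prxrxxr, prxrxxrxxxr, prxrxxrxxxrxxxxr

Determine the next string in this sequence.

Rewriting the 16 symbols of prxrxxrxxxrxxxxr one by one yields pr xr x xr x x xr x x x xr x x x x xr; concatenated:

prxrxxrxxxrxxxxrxxxxxr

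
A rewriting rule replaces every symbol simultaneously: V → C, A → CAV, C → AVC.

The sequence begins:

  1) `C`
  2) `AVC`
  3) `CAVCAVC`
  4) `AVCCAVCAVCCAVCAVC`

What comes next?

Rewriting the 17 symbols of AVCCAVCAVCCAVCAVC one by one yields CAV C AVC AVC CAV C AVC CAV C AVC AVC CAV C AVC CAV C AVC; concatenated:

CAVCAVCAVCCAVCAVCCAVCAVCAVCCAVCAVCCAVCAVC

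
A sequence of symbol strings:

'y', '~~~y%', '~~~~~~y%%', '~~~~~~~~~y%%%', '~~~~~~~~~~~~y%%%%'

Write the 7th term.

~~~~~~~~~~~~~~~~~~y%%%%%%

Each term wraps the previous one in ~~~ on the left and % on the right.
From ~~~~~~~~~~~~y%%%%, 2 further steps: ~~~~~~~~~~~~y%%%% → ~~~~~~~~~~~~~~~y%%%%% → (answer).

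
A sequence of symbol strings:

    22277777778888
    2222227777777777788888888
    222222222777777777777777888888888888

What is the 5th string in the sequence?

2222222222222227777777777777777777777788888888888888888888

Reading off run lengths: 2 runs 3, 6, 9; 7 runs 7, 11, 15; 8 runs 4, 8, 12 — each is linear in n (n = 1, 2, …).
For term 5, n = 5, so the run lengths are 15, 23, 20.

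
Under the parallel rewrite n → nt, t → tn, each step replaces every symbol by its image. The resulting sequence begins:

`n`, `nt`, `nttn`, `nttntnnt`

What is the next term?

Expanding nttntnnt: n→nt, t→tn, t→tn, n→nt, t→tn, n→nt, n→nt, t→tn. Concatenated: nt tn tn nt tn nt nt tn.

nttntnnttnntnttn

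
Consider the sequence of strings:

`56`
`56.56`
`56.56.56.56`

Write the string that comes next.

56.56.56.56.56.56.56.56

Every step duplicates the string with '.' between the halves.
One more doubling of 56.56.56.56 gives the answer.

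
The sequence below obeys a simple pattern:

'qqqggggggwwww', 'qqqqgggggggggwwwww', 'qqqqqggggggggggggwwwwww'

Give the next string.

qqqqqqgggggggggggggggwwwwwww

Each string has the form q^{n+1} g^{3n} w^{n+2}, where the shown terms are n = 2, 3, 4.
For the next term, n = 5, so the run lengths are 6, 15, 7.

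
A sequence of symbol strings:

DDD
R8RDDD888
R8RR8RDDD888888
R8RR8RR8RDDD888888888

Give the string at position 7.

Each term wraps the previous one in R8R on the left and 888 on the right.
From R8RR8RR8RDDD888888888, 3 further steps: R8RR8RR8RDDD888888888 → R8RR8RR8RR8RDDD888888888888 → R8RR8RR8RR8RR8RDDD888888888888888 → (answer).

R8RR8RR8RR8RR8RR8RDDD888888888888888888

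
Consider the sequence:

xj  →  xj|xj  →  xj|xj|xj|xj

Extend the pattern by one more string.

xj|xj|xj|xj|xj|xj|xj|xj

Every step duplicates the string with '|' between the halves.
One more doubling of xj|xj|xj|xj gives the answer.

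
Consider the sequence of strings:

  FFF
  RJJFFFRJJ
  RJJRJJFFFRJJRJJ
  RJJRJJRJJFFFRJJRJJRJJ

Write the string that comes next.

Every step adds RJJ to the front and RJJ to the end of the previous string.
Applying this once more to RJJRJJRJJFFFRJJRJJRJJ:

RJJRJJRJJRJJFFFRJJRJJRJJRJJ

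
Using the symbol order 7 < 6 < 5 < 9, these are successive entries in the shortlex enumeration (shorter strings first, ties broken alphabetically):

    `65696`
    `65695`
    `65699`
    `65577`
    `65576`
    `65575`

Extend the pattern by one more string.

65579

The successor of 65575 increments the rightmost position that isn't already 9 and resets every position after it to 7.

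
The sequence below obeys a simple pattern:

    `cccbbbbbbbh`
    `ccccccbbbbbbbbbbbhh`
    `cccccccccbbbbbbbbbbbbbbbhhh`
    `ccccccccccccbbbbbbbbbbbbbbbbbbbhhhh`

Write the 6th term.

Term n consists of 3n c's, followed by 4n+3 b's, followed by n h's (n = 1, 2, …).
At n = 6 the blocks have lengths 18, 27, 6.

ccccccccccccccccccbbbbbbbbbbbbbbbbbbbbbbbbbbbhhhhhh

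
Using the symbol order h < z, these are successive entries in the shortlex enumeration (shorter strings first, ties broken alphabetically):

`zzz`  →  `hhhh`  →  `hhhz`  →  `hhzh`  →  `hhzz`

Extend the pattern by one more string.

The successor of hhzz increments the rightmost position that isn't already z and resets every position after it to h.

hzhh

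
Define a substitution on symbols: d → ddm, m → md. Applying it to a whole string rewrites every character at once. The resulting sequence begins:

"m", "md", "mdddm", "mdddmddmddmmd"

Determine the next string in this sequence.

Replace each of the 13 characters of mdddmddmddmmd in place — md ddm ddm ddm md ddm ddm md ddm ddm md md ddm — and concatenate.

mdddmddmddmmdddmddmmdddmddmmdmdddm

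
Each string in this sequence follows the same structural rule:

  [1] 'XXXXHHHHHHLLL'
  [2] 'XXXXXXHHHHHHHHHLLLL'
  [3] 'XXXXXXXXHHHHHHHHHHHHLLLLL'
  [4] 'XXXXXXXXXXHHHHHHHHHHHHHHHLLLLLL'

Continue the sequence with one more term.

Term n consists of 2n X's, followed by 3n H's, followed by n+1 L's, where the shown terms are n = 2, 3, 4, 5.
Setting n = 6 gives 12, 18, 7 characters in each block.

XXXXXXXXXXXXHHHHHHHHHHHHHHHHHHLLLLLLL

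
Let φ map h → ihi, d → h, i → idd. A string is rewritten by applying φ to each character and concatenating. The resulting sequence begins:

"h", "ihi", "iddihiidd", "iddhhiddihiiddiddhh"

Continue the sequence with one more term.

Replace each of the 19 characters of iddhhiddihiiddiddhh in place — idd h h ihi ihi idd h h idd ihi idd idd h h idd h h ihi ihi — and concatenate.

iddhhihiihiiddhhiddihiiddiddhhiddhhihiihi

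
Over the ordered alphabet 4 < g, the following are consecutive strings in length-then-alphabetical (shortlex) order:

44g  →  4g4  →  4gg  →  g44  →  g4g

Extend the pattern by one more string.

gg4

The successor of g4g increments the rightmost position that isn't already g and resets every position after it to 4.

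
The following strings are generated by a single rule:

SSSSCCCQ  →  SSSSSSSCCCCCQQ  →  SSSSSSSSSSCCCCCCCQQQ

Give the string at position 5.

Each string has the form S^{3n+1} C^{2n+1} Q^{n} (n = 1, 2, …).
For term 5, n = 5, so the run lengths are 16, 11, 5.

SSSSSSSSSSSSSSSSCCCCCCCCCCCQQQQQ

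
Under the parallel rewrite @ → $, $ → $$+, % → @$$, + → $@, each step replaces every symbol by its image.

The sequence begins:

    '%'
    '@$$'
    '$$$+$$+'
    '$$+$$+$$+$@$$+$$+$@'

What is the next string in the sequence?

φ($$+$$+$$+$@$$+$$+$@) expands symbol-by-symbol to $$+ $$+ $@ $$+ $$+ $@ $$+ $$+ $@ $$+ $ $$+ $$+ $@ $$+ $$+ $@ $$+ $; joining the 19 pieces gives the next term.

$$+$$+$@$$+$$+$@$$+$$+$@$$+$$$+$$+$@$$+$$+$@$$+$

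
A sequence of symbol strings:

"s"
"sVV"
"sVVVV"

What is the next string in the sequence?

The strings grow by a fixed suffix VV each time.
Applying this once more to sVVVV:

sVVVVVV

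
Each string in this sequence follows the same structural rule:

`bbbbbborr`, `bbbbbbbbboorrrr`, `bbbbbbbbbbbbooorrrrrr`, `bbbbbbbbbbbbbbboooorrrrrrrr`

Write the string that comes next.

bbbbbbbbbbbbbbbbbbooooorrrrrrrrrr

Each string has the form b^{3n} o^{n-1} r^{2n-2}, where the shown terms are n = 2, 3, 4, 5.
At n = 6 the blocks have lengths 18, 5, 10.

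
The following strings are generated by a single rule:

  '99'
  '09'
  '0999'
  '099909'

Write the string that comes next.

0999090999

This is a Fibonacci-style word recurrence s(k) = s(k−1)·s(k−2): e.g. 09·99 = 0999.
So term 5 is 099909·0999.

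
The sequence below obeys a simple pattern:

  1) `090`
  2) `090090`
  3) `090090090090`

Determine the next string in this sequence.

s(k+1) = s(k)·s(k) — each term doubles the last.
One more doubling of 090090090090 gives the answer.

090090090090090090090090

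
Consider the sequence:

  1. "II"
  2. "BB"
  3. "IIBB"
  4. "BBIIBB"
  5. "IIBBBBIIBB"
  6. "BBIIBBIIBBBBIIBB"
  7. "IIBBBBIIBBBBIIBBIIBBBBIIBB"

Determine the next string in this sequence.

BBIIBBIIBBBBIIBBIIBBBBIIBBBBIIBBIIBBBBIIBB

Each term (from the third on) is the two preceding terms concatenated in order: term 3 = II·BB = IIBB.
So term 8 is BBIIBBIIBBBBIIBB·IIBBBBIIBBBBIIBBIIBBBBIIBB.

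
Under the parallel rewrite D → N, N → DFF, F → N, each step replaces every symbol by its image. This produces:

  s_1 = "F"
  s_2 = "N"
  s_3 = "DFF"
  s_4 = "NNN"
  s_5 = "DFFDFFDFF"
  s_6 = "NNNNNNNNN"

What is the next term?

DFFDFFDFFDFFDFFDFFDFFDFFDFF

Apply φ to NNNNNNNNN symbol by symbol: N→DFF, N→DFF, N→DFF, N→DFF, N→DFF, N→DFF, N→DFF, N→DFF, N→DFF; joined: DFF DFF DFF DFF DFF DFF DFF DFF DFF.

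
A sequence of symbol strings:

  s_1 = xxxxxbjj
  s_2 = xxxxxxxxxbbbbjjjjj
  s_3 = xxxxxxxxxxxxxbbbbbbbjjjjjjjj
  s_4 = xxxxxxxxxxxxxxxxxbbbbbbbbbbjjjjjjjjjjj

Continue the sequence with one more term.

xxxxxxxxxxxxxxxxxxxxxbbbbbbbbbbbbbjjjjjjjjjjjjjj

Each string has the form x^{4n+1} b^{3n-2} j^{3n-1} (n = 1, 2, …).
For the next term, n = 5, so the run lengths are 21, 13, 14.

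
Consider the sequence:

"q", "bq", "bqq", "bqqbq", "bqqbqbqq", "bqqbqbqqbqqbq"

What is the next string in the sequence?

From term 3 onward, concatenate the last term with the second-to-last: bq·q = bqq, bqq·bq = bqqbq, …
Continuing: bqqbqbqqbqqbq · bqqbqbqq gives term 7.

bqqbqbqqbqqbqbqqbqbqq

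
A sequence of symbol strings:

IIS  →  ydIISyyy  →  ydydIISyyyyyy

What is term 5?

s(k+1) = yd·s(k)·yyy, so each term gains yd as a prefix and yyy as a suffix.
From ydydIISyyyyyy, 2 further steps: ydydIISyyyyyy → ydydydIISyyyyyyyyy → (answer).

ydydydydIISyyyyyyyyyyyy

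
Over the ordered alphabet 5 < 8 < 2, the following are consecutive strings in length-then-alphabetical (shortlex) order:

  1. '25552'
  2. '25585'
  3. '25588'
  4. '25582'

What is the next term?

The successor of 25582 increments the rightmost position that isn't already 2 and resets every position after it to 5.

25525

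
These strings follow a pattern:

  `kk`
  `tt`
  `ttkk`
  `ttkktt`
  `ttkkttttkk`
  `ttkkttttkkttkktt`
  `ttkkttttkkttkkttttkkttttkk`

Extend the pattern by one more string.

ttkkttttkkttkkttttkkttttkkttkkttttkkttkktt

Each term (from the third on) is the previous term followed by the one before it: term 3 = tt·kk = ttkk.
So term 8 is ttkkttttkkttkkttttkkttttkk·ttkkttttkkttkktt.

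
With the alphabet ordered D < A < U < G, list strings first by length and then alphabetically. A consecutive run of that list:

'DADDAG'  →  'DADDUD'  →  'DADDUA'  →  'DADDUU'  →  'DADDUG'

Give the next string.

DADDGD

Find the rightmost character of DADDUG below G, bump it to the next letter, and reset everything to its right to D.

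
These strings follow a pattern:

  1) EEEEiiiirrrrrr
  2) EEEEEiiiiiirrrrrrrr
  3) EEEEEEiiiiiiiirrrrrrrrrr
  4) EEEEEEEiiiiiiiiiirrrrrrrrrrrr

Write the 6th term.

EEEEEEEEEiiiiiiiiiiiiiirrrrrrrrrrrrrrrr

Term n consists of n+1 E's, followed by 2n-2 i's, followed by 2n r's, where the shown terms are n = 3, 4, 5, 6.
For term 6, n = 8, so the run lengths are 9, 14, 16.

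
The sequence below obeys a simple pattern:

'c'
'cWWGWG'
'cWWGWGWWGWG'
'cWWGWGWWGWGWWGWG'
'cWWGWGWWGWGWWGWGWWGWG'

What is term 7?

The strings grow by a fixed suffix WWGWG each time.
From cWWGWGWWGWGWWGWGWWGWG, 2 further steps: cWWGWGWWGWGWWGWGWWGWG → cWWGWGWWGWGWWGWGWWGWGWWGWG → (answer).

cWWGWGWWGWGWWGWGWWGWGWWGWGWWGWG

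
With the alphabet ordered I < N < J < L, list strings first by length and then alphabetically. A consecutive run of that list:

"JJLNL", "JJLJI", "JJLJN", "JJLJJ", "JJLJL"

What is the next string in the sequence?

JJLLI

Treat JJLJL as a base-4 numeral over the given alphabet and add one, carrying through any trailing L's.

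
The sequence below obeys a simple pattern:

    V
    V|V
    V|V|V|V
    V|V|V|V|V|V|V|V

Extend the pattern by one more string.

s(k+1) = s(k)·|·s(k) — each term doubles the last with '|' between the halves.
One more doubling of V|V|V|V|V|V|V|V gives the answer.

V|V|V|V|V|V|V|V|V|V|V|V|V|V|V|V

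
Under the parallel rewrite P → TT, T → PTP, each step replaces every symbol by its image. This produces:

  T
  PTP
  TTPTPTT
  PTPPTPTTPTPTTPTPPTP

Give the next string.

Rewriting the 19 symbols of PTPPTPTTPTPTTPTPPTP one by one yields TT PTP TT TT PTP TT PTP PTP TT PTP TT PTP PTP TT PTP TT TT PTP TT; concatenated:

TTPTPTTTTPTPTTPTPPTPTTPTPTTPTPPTPTTPTPTTTTPTPTT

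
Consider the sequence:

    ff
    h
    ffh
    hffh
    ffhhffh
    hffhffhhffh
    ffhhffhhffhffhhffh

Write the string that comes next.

This is a Fibonacci-style word recurrence s(k) = s(k−2)·s(k−1): e.g. ff·h = ffh.
So term 8 is hffhffhhffh·ffhhffhhffhffhhffh.

hffhffhhffhffhhffhhffhffhhffh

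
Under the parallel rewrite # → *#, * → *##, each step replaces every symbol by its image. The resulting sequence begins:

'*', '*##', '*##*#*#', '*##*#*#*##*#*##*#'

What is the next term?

Rewriting the 17 symbols of *##*#*#*##*#*##*# one by one yields *## *# *# *## *# *## *# *## *# *# *## *# *## *# *# *## *#; concatenated:

*##*#*#*##*#*##*#*##*#*#*##*#*##*#*#*##*#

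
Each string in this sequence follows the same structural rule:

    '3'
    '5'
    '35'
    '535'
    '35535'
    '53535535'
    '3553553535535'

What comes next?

535355353553553535535

From term 3 onward, concatenate the second-to-last term with the last: 3·5 = 35, 5·35 = 535, …
Continuing: 53535535 · 3553553535535 gives term 8.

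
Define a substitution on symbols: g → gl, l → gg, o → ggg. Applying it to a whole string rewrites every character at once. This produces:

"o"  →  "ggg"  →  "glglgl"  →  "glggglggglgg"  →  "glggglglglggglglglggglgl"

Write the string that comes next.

glggglglglggglggglggglglglggglggglggglglglggglgg

φ(glggglglglggglglglggglgl) expands symbol-by-symbol to gl gg gl gl gl gg gl gg gl gg gl gl gl gg gl gg gl gg gl gl gl gg gl gg; joining the 24 pieces gives the next term.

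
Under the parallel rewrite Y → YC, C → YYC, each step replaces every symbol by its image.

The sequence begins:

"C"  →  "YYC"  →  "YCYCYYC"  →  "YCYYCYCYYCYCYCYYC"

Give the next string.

Rewriting the 17 symbols of YCYYCYCYYCYCYCYYC one by one yields YC YYC YC YC YYC YC YYC YC YC YYC YC YYC YC YYC YC YC YYC; concatenated:

YCYYCYCYCYYCYCYYCYCYCYYCYCYYCYCYYCYCYCYYC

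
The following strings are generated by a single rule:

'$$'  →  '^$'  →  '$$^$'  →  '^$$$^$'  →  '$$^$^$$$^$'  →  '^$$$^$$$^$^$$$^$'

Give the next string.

$$^$^$$$^$^$$$^$$$^$^$$$^$

Each term (from the third on) is the two preceding terms concatenated in order: term 3 = $$·^$ = $$^$.
So term 7 is $$^$^$$$^$·^$$$^$$$^$^$$$^$.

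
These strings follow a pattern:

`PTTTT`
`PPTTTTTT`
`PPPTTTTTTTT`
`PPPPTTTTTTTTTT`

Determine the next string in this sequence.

Each string has the form P^{n-1} T^{2n}, where the shown terms are n = 2, 3, 4, 5.
For the next term, n = 6, so the run lengths are 5, 12.

PPPPPTTTTTTTTTTTT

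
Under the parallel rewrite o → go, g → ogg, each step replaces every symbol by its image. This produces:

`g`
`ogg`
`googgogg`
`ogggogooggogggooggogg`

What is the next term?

googgoggogggoogggogooggogggooggoggogggogooggogggooggogg

φ(ogggogooggogggooggogg) expands symbol-by-symbol to go ogg ogg ogg go ogg go go ogg ogg go ogg ogg ogg go go ogg ogg go ogg ogg; joining the 21 pieces gives the next term.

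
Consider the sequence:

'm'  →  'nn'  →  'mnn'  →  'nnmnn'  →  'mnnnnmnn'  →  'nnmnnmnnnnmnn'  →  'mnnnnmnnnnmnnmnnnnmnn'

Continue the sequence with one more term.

nnmnnmnnnnmnnmnnnnmnnnnmnnmnnnnmnn

From term 3 onward, concatenate the second-to-last term with the last: m·nn = mnn, nn·mnn = nnmnn, …
The next term joins nnmnnmnnnnmnn and mnnnnmnnnnmnnmnnnnmnn.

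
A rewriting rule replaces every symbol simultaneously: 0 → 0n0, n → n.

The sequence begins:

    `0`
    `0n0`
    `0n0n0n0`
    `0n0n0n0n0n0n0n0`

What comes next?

0n0n0n0n0n0n0n0n0n0n0n0n0n0n0n0

φ(0n0n0n0n0n0n0n0) expands symbol-by-symbol to 0n0 n 0n0 n 0n0 n 0n0 n 0n0 n 0n0 n 0n0 n 0n0; joining the 15 pieces gives the next term.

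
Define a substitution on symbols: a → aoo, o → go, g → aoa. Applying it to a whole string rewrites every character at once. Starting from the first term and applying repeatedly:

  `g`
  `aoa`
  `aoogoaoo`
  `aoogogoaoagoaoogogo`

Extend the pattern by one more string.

Applying the rule to each of the 19 symbols of aoogogoaoagoaoogogo gives the pieces aoo go go aoa go aoa go aoo go aoo aoa go aoo go go aoa go aoa go, which concatenate to the answer.

aoogogoaoagoaoagoaoogoaooaoagoaoogogoaoagoaoago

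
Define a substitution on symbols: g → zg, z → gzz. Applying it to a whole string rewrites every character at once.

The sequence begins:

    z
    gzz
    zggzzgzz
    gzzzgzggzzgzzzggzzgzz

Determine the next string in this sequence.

zggzzgzzgzzzggzzzgzggzzgzzzggzzgzzgzzzgzggzzgzzzggzzgzz

φ(gzzzgzggzzgzzzggzzgzz) expands symbol-by-symbol to zg gzz gzz gzz zg gzz zg zg gzz gzz zg gzz gzz gzz zg zg gzz gzz zg gzz gzz; joining the 21 pieces gives the next term.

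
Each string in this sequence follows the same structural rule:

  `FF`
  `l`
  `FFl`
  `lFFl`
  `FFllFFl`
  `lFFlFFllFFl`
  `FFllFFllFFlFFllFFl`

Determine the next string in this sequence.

From term 3 onward, concatenate the second-to-last term with the last: FF·l = FFl, l·FFl = lFFl, …
So term 8 is lFFlFFllFFl·FFllFFllFFlFFllFFl.

lFFlFFllFFlFFllFFllFFlFFllFFl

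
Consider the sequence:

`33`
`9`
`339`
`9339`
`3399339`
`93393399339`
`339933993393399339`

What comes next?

93393399339339933993393399339

This is a Fibonacci-style word recurrence s(k) = s(k−2)·s(k−1): e.g. 33·9 = 339.
So term 8 is 93393399339·339933993393399339.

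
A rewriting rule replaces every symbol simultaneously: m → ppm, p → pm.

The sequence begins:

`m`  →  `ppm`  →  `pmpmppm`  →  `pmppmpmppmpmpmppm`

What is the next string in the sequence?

Rewriting the 17 symbols of pmppmpmppmpmpmppm one by one yields pm ppm pm pm ppm pm ppm pm pm ppm pm ppm pm ppm pm pm ppm; concatenated:

pmppmpmpmppmpmppmpmpmppmpmppmpmppmpmpmppm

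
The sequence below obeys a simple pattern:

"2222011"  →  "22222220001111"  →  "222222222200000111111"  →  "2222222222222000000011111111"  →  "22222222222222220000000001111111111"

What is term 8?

22222222222222222222222220000000000000001111111111111111

The n-th term is 3n+1 2's then 2n-1 0's then 2n 1's (n = 1, 2, …).
Setting n = 8 gives 25, 15, 16 characters in each block.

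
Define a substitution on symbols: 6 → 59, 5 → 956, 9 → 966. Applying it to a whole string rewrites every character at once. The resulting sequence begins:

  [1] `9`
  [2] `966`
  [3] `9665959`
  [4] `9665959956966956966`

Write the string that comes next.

φ(9665959956966956966) expands symbol-by-symbol to 966 59 59 956 966 956 966 966 956 59 966 59 59 966 956 59 966 59 59; joining the 19 pieces gives the next term.

9665959956966956966966956599665959966956599665959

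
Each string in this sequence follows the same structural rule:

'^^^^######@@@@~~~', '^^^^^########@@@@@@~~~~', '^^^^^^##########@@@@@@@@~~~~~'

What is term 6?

Each string has the form ^^{n+2} #^{2n+2} @^{2n} ~^{n+1}, where the shown terms are n = 2, 3, 4.
At n = 7 the blocks have lengths 9, 16, 14, 8.

^^^^^^^^^################@@@@@@@@@@@@@@~~~~~~~~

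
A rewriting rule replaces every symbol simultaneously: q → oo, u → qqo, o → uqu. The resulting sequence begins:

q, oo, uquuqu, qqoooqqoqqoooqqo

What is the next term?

oooouquuquuquoooouquoooouquuquuquoooouqu

φ(qqoooqqoqqoooqqo) expands symbol-by-symbol to oo oo uqu uqu uqu oo oo uqu oo oo uqu uqu uqu oo oo uqu; joining the 16 pieces gives the next term.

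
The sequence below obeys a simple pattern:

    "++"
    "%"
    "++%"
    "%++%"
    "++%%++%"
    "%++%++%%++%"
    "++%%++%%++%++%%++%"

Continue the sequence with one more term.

This is a Fibonacci-style word recurrence s(k) = s(k−2)·s(k−1): e.g. ++·% = ++%.
So term 8 is %++%++%%++%·++%%++%%++%++%%++%.

%++%++%%++%++%%++%%++%++%%++%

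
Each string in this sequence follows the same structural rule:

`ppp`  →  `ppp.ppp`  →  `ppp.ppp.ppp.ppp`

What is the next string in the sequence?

ppp.ppp.ppp.ppp.ppp.ppp.ppp.ppp

s(k+1) = s(k)·.·s(k) — each term doubles the last with '.' between the halves.
One more doubling of ppp.ppp.ppp.ppp gives the answer.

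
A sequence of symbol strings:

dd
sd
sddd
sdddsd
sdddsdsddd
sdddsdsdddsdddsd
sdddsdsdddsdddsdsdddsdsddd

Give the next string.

sdddsdsdddsdddsdsdddsdsdddsdddsdsdddsdddsd

This is a Fibonacci-style word recurrence s(k) = s(k−1)·s(k−2): e.g. sd·dd = sddd.
So term 8 is sdddsdsdddsdddsdsdddsdsddd·sdddsdsdddsdddsd.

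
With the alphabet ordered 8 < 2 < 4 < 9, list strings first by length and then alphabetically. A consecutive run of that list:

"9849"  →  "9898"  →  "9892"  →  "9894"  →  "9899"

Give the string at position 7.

Stepping forward 2 times from 9899: 9899 → 9288, then the target.

9282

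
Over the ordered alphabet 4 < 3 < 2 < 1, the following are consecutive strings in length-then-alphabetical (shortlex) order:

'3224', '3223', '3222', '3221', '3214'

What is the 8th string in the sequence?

3211

Stepping forward 3 times from 3214: 3214 → 3213 → 3212, then the target.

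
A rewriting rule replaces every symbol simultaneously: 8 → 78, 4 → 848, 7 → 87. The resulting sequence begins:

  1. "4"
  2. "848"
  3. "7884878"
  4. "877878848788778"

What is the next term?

Replace each of the 15 characters of 877878848788778 in place — 78 87 87 78 87 78 78 848 78 87 78 78 87 87 78 — and concatenate.

7887877887787884878877878878778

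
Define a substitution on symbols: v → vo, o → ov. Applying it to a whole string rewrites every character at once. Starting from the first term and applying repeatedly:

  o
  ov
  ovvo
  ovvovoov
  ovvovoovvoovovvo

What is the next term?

ovvovoovvoovovvovoovovvoovvovoov

Applying the rule to each of the 16 symbols of ovvovoovvoovovvo gives the pieces ov vo vo ov vo ov ov vo vo ov ov vo ov vo vo ov, which concatenate to the answer.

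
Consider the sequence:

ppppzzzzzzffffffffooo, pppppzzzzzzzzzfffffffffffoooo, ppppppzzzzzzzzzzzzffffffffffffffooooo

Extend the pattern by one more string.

Term n consists of n+2 p's, followed by 3n z's, followed by 3n+2 f's, followed by n+1 o's, where the shown terms are n = 2, 3, 4.
At n = 5 the blocks have lengths 7, 15, 17, 6.

pppppppzzzzzzzzzzzzzzzfffffffffffffffffoooooo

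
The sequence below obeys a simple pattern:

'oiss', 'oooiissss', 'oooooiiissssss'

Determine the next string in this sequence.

Each string has the form o^{2n-1} i^{n} s^{2n} (n = 1, 2, …).
For the next term, n = 4, so the run lengths are 7, 4, 8.

oooooooiiiissssssss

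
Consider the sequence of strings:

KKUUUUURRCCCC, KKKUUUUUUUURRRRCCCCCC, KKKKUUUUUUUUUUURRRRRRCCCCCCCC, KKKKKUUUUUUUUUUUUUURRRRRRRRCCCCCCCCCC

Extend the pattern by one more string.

KKKKKKUUUUUUUUUUUUUUUUURRRRRRRRRRCCCCCCCCCCCC

Reading off run lengths: K runs 2, 3, 4, 5; U runs 5, 8, 11, 14; R runs 2, 4, 6, 8; C runs 4, 6, 8, 10 — each is linear in n (n = 1, 2, …).
For the next term, n = 5, so the run lengths are 6, 17, 10, 12.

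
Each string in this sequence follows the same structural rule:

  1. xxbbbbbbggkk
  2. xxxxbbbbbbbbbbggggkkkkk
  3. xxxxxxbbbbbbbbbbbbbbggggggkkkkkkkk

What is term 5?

xxxxxxxxxxbbbbbbbbbbbbbbbbbbbbbbggggggggggkkkkkkkkkkkkkk

The n-th term is 2n x's then 4n+2 b's then 2n g's then 3n-1 k's (n = 1, 2, …).
At n = 5 the blocks have lengths 10, 22, 10, 14.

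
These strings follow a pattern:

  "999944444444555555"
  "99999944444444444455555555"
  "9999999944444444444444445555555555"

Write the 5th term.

Reading off run lengths: 9 runs 4, 6, 8; 4 runs 8, 12, 16; 5 runs 6, 8, 10 — each is linear in n, where the shown terms are n = 2, 3, 4.
At n = 6 the blocks have lengths 12, 24, 14.

99999999999944444444444444444444444455555555555555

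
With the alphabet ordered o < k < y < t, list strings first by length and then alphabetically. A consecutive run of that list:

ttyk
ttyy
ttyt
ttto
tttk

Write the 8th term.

ooooo

Advancing 3 positions from tttk through tttk → ttty → tttt reaches term 8.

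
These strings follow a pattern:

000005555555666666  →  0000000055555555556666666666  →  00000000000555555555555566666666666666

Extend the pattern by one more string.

Term n consists of 3n-1 0's, followed by 3n+1 5's, followed by 4n-2 6's, where the shown terms are n = 2, 3, 4.
Setting n = 5 gives 14, 16, 18 characters in each block.

000000000000005555555555555555666666666666666666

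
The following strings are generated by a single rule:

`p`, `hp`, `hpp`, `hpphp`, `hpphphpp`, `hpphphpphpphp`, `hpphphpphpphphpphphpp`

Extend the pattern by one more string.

This is a Fibonacci-style word recurrence s(k) = s(k−1)·s(k−2): e.g. hp·p = hpp.
The next term joins hpphphpphpphphpphphpp and hpphphpphpphp.

hpphphpphpphphpphphpphpphphpphpphp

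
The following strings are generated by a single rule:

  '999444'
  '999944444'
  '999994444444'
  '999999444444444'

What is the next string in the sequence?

999999944444444444

Each string has the form 9^{n+1} 4^{2n-1}, where the shown terms are n = 2, 3, 4, 5.
For the next term, n = 6, so the run lengths are 7, 11.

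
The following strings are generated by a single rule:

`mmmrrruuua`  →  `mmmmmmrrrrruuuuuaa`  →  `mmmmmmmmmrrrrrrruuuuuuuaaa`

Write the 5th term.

Each string has the form m^{3n} r^{2n+1} u^{2n+1} a^{n} (n = 1, 2, …).
At n = 5 the blocks have lengths 15, 11, 11, 5.

mmmmmmmmmmmmmmmrrrrrrrrrrruuuuuuuuuuuaaaaa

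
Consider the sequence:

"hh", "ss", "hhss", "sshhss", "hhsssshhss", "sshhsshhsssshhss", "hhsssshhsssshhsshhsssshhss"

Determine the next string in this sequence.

This is a Fibonacci-style word recurrence s(k) = s(k−2)·s(k−1): e.g. hh·ss = hhss.
So term 8 is sshhsshhsssshhss·hhsssshhsssshhsshhsssshhss.

sshhsshhsssshhsshhsssshhsssshhsshhsssshhss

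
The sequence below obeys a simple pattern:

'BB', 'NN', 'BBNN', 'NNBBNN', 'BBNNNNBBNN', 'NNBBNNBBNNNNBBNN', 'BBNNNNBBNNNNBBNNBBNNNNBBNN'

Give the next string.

From term 3 onward, concatenate the second-to-last term with the last: BB·NN = BBNN, NN·BBNN = NNBBNN, …
So term 8 is NNBBNNBBNNNNBBNN·BBNNNNBBNNNNBBNNBBNNNNBBNN.

NNBBNNBBNNNNBBNNBBNNNNBBNNNNBBNNBBNNNNBBNN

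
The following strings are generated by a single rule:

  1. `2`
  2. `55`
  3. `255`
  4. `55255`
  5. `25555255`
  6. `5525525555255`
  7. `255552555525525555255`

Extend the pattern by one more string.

5525525555255255552555525525555255

Each term (from the third on) is the two preceding terms concatenated in order: term 3 = 2·55 = 255.
So term 8 is 5525525555255·255552555525525555255.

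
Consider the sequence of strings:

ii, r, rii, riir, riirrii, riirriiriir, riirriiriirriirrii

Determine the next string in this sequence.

riirriiriirriirriiriirriiriir

This is a Fibonacci-style word recurrence s(k) = s(k−1)·s(k−2): e.g. r·ii = rii.
The next term joins riirriiriirriirrii and riirriiriir.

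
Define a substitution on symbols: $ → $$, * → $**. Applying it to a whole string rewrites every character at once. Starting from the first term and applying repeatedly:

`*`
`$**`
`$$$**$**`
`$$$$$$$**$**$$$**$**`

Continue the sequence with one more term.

$$$$$$$$$$$$$$$**$**$$$**$**$$$$$$$**$**$$$**$**

Replace each of the 20 characters of $$$$$$$**$**$$$**$** in place — $$ $$ $$ $$ $$ $$ $$ $** $** $$ $** $** $$ $$ $$ $** $** $$ $** $** — and concatenate.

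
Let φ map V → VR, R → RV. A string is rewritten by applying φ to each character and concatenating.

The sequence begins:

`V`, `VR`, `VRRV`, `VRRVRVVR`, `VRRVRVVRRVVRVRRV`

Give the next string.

VRRVRVVRRVVRVRRVRVVRVRRVVRRVRVVR

Applying the rule to each of the 16 symbols of VRRVRVVRRVVRVRRV gives the pieces VR RV RV VR RV VR VR RV RV VR VR RV VR RV RV VR, which concatenate to the answer.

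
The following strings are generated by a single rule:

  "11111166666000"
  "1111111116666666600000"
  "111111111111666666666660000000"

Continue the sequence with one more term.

11111111111111166666666666666000000000

Each string has the form 1^{3n} 6^{3n-1} 0^{2n-1}, where the shown terms are n = 2, 3, 4.
At n = 5 the blocks have lengths 15, 14, 9.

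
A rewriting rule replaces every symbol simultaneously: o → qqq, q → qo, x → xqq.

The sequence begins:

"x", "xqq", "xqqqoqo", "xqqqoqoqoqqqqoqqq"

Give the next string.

xqqqoqoqoqqqqoqqqqoqqqqoqoqoqoqqqqoqoqo

Applying the rule to each of the 17 symbols of xqqqoqoqoqqqqoqqq gives the pieces xqq qo qo qo qqq qo qqq qo qqq qo qo qo qo qqq qo qo qo, which concatenate to the answer.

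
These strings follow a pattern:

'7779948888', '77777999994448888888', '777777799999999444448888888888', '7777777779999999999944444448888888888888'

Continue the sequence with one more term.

77777777777999999999999994444444448888888888888888

The n-th term is 2n+1 7's then 3n-1 9's then 2n-1 4's then 3n+1 8's (n = 1, 2, …).
For the next term, n = 5, so the run lengths are 11, 14, 9, 16.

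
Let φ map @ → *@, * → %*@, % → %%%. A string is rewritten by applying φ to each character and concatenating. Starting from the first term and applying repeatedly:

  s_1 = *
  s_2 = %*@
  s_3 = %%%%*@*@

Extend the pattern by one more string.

%%%%%%%%%%%%%*@*@%*@*@

Expanding %%%%*@*@: %→%%%, %→%%%, %→%%%, %→%%%, *→%*@, @→*@, *→%*@, @→*@. Concatenated: %%% %%% %%% %%% %*@ *@ %*@ *@.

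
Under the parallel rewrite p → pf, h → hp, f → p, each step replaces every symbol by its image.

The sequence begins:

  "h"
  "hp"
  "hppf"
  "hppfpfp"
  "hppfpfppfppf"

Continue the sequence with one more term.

hppfpfppfppfpfppfpfp

Apply φ to hppfpfppfppf symbol by symbol: h→hp, p→pf, p→pf, f→p, p→pf, f→p, p→pf, p→pf, f→p, p→pf, p→pf, f→p; joined: hp pf pf p pf p pf pf p pf pf p.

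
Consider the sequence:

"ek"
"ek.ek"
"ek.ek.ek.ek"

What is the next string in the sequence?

Each string is two copies of the previous one joined by '.'.
One more doubling of ek.ek.ek.ek gives the answer.

ek.ek.ek.ek.ek.ek.ek.ek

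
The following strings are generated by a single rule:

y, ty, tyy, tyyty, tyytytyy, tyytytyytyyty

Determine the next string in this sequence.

tyytytyytyytytyytytyy

From term 3 onward, concatenate the last term with the second-to-last: ty·y = tyy, tyy·ty = tyyty, …
Continuing: tyytytyytyyty · tyytytyy gives term 7.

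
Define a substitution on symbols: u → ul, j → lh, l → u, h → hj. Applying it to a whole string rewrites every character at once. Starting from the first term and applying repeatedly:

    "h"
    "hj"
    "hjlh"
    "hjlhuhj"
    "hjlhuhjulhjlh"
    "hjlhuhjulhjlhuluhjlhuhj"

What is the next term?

φ(hjlhuhjulhjlhuluhjlhuhj) expands symbol-by-symbol to hj lh u hj ul hj lh ul u hj lh u hj ul u ul hj lh u hj ul hj lh; joining the 23 pieces gives the next term.

hjlhuhjulhjlhuluhjlhuhjuluulhjlhuhjulhjlh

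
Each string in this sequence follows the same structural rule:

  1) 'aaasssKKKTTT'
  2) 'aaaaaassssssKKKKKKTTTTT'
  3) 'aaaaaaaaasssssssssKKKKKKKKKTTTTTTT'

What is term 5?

aaaaaaaaaaaaaaasssssssssssssssKKKKKKKKKKKKKKKTTTTTTTTTTT

Term n consists of 3n a's, followed by 3n s's, followed by 3n K's, followed by 2n+1 T's (n = 1, 2, …).
At n = 5 the blocks have lengths 15, 15, 15, 11.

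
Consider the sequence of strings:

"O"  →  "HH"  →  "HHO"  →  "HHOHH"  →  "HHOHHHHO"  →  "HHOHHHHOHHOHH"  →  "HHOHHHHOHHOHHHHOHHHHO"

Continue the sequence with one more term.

HHOHHHHOHHOHHHHOHHHHOHHOHHHHOHHOHH

Each term (from the third on) is the previous term followed by the one before it: term 3 = HH·O = HHO.
So term 8 is HHOHHHHOHHOHHHHOHHHHO·HHOHHHHOHHOHH.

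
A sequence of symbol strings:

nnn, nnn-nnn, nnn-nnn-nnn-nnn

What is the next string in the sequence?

nnn-nnn-nnn-nnn-nnn-nnn-nnn-nnn

Each string is two copies of the previous one joined by '-'.
One more doubling of nnn-nnn-nnn-nnn gives the answer.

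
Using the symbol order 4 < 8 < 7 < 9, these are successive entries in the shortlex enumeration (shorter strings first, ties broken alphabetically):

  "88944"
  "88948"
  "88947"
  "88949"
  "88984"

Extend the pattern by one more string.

88988

Find the rightmost character of 88984 below 9, bump it to the next letter, and reset everything to its right to 4.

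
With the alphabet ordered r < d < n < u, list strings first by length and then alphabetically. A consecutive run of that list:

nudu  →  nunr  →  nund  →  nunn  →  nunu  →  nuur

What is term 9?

Advancing 3 positions from nuur through nuur → nuud → nuun reaches term 9.

nuuu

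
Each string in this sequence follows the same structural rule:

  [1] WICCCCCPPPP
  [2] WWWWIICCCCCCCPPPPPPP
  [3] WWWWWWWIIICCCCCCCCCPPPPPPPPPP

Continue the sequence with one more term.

The n-th term is 3n-2 W's then n I's then 2n+3 C's then 3n+1 P's (n = 1, 2, …).
For the next term, n = 4, so the run lengths are 10, 4, 11, 13.

WWWWWWWWWWIIIICCCCCCCCCCCPPPPPPPPPPPPP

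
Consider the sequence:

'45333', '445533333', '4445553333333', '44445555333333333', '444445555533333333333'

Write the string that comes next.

4444445555553333333333333

The n-th term is n 4's then n 5's then 2n+1 3's (n = 1, 2, …).
At n = 6 the blocks have lengths 6, 6, 13.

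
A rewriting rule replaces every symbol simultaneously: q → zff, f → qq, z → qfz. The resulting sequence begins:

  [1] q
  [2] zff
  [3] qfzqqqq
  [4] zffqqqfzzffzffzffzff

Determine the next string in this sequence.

Applying the rule to each of the 20 symbols of zffqqqfzzffzffzffzff gives the pieces qfz qq qq zff zff zff qq qfz qfz qq qq qfz qq qq qfz qq qq qfz qq qq, which concatenate to the answer.

qfzqqqqzffzffzffqqqfzqfzqqqqqfzqqqqqfzqqqqqfzqqqq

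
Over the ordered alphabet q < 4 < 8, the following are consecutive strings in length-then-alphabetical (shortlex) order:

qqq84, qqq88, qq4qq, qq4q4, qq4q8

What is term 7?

Advancing 2 positions from qq4q8 through qq4q8 → qq44q reaches term 7.

qq444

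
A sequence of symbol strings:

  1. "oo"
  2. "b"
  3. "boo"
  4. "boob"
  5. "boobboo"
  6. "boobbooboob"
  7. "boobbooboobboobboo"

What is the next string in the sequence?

Each term (from the third on) is the previous term followed by the one before it: term 3 = b·oo = boo.
The next term joins boobbooboobboobboo and boobbooboob.

boobbooboobboobbooboobbooboob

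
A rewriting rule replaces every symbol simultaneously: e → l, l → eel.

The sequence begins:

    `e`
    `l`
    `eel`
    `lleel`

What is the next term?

eeleellleel

Rewriting each symbol of lleel: l→eel, l→eel, e→l, e→l, l→eel, which concatenates to eel eel l l eel.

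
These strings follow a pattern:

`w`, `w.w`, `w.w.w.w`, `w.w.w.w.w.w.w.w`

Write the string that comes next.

w.w.w.w.w.w.w.w.w.w.w.w.w.w.w.w

Every step duplicates the string with '.' between the halves.
One more doubling of w.w.w.w.w.w.w.w gives the answer.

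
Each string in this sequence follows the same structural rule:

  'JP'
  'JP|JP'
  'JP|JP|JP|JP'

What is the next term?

JP|JP|JP|JP|JP|JP|JP|JP

Every step duplicates the string with '|' between the halves.
So the next term is two copies of JP|JP|JP|JP with '|' between the halves.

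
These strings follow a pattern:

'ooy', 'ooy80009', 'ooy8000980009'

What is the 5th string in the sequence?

ooy80009800098000980009

The strings grow by a fixed suffix 80009 each time.
From ooy8000980009, 2 further steps: ooy8000980009 → ooy800098000980009 → (answer).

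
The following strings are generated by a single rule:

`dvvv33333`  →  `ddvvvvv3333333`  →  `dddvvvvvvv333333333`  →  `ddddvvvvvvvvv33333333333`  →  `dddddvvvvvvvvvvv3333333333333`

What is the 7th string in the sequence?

Term n consists of n d's, followed by 2n+1 v's, followed by 2n+3 3's (n = 1, 2, …).
Setting n = 7 gives 7, 15, 17 characters in each block.

dddddddvvvvvvvvvvvvvvv33333333333333333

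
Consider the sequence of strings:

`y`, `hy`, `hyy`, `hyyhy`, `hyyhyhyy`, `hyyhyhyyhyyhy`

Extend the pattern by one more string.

From term 3 onward, concatenate the last term with the second-to-last: hy·y = hyy, hyy·hy = hyyhy, …
Continuing: hyyhyhyyhyyhy · hyyhyhyy gives term 7.

hyyhyhyyhyyhyhyyhyhyy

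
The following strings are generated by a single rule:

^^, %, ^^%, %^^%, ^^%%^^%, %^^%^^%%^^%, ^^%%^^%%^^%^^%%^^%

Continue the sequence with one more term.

%^^%^^%%^^%^^%%^^%%^^%^^%%^^%

From term 3 onward, concatenate the second-to-last term with the last: ^^·% = ^^%, %·^^% = %^^%, …
The next term joins %^^%^^%%^^% and ^^%%^^%%^^%^^%%^^%.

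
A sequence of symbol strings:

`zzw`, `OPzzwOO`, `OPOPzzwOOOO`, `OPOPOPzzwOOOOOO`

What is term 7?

OPOPOPOPOPOPzzwOOOOOOOOOOOO

Every step adds OP to the front and OO to the end of the previous string.
From OPOPOPzzwOOOOOO, 3 further steps: OPOPOPzzwOOOOOO → OPOPOPOPzzwOOOOOOOO → OPOPOPOPOPzzwOOOOOOOOOO → (answer).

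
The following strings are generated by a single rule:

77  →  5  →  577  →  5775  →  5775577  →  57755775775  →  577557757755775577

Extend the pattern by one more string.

57755775775577557757755775775

From term 3 onward, concatenate the last term with the second-to-last: 5·77 = 577, 577·5 = 5775, …
The next term joins 577557757755775577 and 57755775775.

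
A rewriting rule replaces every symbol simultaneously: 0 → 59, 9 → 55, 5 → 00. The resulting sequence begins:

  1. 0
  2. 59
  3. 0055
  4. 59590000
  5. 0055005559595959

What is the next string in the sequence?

Rewriting the 16 symbols of 0055005559595959 one by one yields 59 59 00 00 59 59 00 00 00 55 00 55 00 55 00 55; concatenated:

59590000595900000055005500550055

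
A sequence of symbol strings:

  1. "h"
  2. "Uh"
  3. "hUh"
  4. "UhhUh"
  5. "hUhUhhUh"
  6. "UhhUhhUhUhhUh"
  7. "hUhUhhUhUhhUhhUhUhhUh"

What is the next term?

UhhUhhUhUhhUhhUhUhhUhUhhUhhUhUhhUh

Each term (from the third on) is the two preceding terms concatenated in order: term 3 = h·Uh = hUh.
The next term joins UhhUhhUhUhhUh and hUhUhhUhUhhUhhUhUhhUh.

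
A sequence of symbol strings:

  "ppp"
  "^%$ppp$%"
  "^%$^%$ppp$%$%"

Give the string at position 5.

^%$^%$^%$^%$ppp$%$%$%$%

Each term wraps the previous one in ^%$ on the left and $% on the right.
From ^%$^%$ppp$%$%, 2 further steps: ^%$^%$ppp$%$% → ^%$^%$^%$ppp$%$%$% → (answer).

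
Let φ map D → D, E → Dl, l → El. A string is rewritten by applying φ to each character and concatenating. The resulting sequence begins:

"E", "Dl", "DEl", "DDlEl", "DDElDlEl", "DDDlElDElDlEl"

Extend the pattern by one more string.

φ(DDDlElDElDlEl) expands symbol-by-symbol to D D D El Dl El D Dl El D El Dl El; joining the 13 pieces gives the next term.

DDDElDlElDDlElDElDlEl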